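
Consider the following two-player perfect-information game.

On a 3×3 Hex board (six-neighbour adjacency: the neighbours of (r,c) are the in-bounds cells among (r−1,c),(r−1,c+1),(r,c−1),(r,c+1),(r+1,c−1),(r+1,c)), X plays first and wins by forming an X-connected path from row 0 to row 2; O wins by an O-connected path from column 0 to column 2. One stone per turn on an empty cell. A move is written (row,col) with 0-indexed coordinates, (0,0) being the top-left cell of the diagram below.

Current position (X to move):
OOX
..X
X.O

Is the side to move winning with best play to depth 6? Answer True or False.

X winning at [OOX/..X/X.O]: True

p1 X@[OOX/..X/X.O]: (1,0)[OOX/X.X/X.O]+1* (1,1)[OOX/.XX/X.O]+1 (2,1)[OOX/..X/XXO]+1
p2 O@[OOX/X.X/X.O]: (1,1)[OOX/XOX/X.O]-1* (2,1)[OOX/X.X/XOO]-1
p3 X@[OOX/XOX/X.O]: (2,1)[OOX/XOX/XXO]+1*
p4 O@[OOX/XOX/XXO] terminal -1; root [OOX/..X/X.O] d6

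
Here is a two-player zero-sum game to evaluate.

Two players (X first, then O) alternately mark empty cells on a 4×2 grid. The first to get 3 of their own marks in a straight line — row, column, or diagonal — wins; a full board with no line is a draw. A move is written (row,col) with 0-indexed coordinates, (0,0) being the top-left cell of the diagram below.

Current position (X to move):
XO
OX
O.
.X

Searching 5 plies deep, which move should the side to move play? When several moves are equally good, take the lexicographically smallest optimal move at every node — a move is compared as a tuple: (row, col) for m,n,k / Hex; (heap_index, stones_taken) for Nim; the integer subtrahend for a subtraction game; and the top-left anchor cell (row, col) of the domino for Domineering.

X's best at [XO/OX/O./.X]: (2,1)

p1 X@[XO/OX/O./.X]: (2,1)[XO/OX/OX/.X]+1* (3,0)[XO/OX/O./XX]+0
p2 O@[XO/OX/OX/.X] terminal -1; root [XO/OX/O./.X] d5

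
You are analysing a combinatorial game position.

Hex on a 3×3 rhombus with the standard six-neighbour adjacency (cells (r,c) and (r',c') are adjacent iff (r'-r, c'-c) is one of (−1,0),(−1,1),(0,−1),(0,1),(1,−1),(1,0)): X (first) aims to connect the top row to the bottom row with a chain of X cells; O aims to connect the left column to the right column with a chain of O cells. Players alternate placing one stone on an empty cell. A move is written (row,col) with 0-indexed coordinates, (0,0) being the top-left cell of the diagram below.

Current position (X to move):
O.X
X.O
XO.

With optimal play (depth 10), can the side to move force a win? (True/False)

ply 1, X at O.X/X.O/XO. | (0,1)=+1→OXX/X.O/XO.*; (1,1)=+1→O.X/XXO/XO.; (2,2)=+1→O.X/X.O/XOX
ply 2: OXX/X.O/XO. is terminal -1 (O); from O.X/X.O/XO. depth 10

X winning at [O.X/X.O/XO.]: True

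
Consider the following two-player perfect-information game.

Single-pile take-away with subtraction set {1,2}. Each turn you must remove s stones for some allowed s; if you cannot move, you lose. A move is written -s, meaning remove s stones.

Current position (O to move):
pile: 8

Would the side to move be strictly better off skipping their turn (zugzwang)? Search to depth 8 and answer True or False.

zugzwang(8, O) = False

[8] O move#1: -1:-1/7, -2:+1/6*
[6] X move#2: -1:-1/5*, -2:-1/4
[5] O move#3: -1:-1/4, -2:+1/3*
[3] X move#4: -1:-1/2*, -2:-1/1
[2] O move#5: -1:-1/1, -2:+1/0*
[0] end (terminal -1, X#6); searched 8 to 8
if O skipped the turn, X would face:
~ [8] X move#1: -1:-1/7, -2:+1/6*
~ [6] O move#2: -1:-1/5*, -2:-1/4
~ [5] X move#3: -1:-1/4, -2:+1/3*
~ [3] O move#4: -1:-1/2*, -2:-1/1
~ [2] X move#5: -1:-1/1, -2:+1/0*
~ [0] end (terminal -1, O#6); searched 8 to 8
compare (O): move=+1 vs pass=-1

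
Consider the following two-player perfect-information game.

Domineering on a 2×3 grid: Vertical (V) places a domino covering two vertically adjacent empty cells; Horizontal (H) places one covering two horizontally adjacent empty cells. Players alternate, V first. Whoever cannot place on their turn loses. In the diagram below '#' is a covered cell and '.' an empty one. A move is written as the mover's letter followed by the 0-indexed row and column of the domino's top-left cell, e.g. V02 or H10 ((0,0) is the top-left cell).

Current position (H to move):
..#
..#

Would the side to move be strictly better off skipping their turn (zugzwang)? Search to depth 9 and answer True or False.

ply 1, H at ..#/..# | H00=+1→###/..#*; H10=+1→..#/###
ply 2: ###/..# is terminal -1 (V); from ..#/..# depth 9
pass branch (V moves first from the same position):
  | ply 1, V at ..#/..# | V00=+1→#.#/#.#*; V01=+1→.##/.##
  | ply 2: #.#/#.# is terminal -1 (H); from ..#/..# depth 9
H moving scores +1; H passing scores -1

zugzwang(..#/..#, H) = False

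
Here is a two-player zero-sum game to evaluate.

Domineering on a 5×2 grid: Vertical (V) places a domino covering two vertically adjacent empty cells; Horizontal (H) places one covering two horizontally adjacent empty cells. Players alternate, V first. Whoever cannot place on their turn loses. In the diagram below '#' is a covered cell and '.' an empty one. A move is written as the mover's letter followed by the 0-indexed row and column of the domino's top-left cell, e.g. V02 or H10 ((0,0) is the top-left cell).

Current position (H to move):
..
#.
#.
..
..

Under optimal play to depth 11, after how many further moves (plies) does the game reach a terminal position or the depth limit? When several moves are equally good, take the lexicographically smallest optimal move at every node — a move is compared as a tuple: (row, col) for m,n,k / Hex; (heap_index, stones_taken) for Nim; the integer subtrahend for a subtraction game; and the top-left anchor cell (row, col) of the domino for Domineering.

PV length from [../#./#./../..]: 3 plies

[../#./#./../..] H move#1: H00:-1/##/#./#./../.., H30:+1/../#./#./##/..*, H40:+1/../#./#./../##
[../#./#./##/..] V move#2: V01:-1/.#/##/#./##/..*, V11:-1/../##/##/##/..
[.#/##/#./##/..] H move#3: H40:+1/.#/##/#./##/##*
[.#/##/#./##/##] end (terminal -1, V#4); searched ../#./#./../.. to 11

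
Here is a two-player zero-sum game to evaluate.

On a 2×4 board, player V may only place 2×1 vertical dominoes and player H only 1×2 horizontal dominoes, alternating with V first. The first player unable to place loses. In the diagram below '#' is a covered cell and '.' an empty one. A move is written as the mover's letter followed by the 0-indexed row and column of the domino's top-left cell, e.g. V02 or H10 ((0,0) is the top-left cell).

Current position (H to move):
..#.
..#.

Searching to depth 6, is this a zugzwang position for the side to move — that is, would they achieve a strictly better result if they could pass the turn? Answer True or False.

ply 1, H at ..#./..#. | H00=+1→###./..#.*; H10=+1→..#./###.
ply 2, V at ###./..#. | V03=-1→####/..##*
ply 3, H at ####/..## | H10=+1→####/####*
ply 4: ####/#### is terminal -1 (V); from ..#./..#. depth 6
suppose H passes — search the same position with V to move:
pass> ply 1, V at ..#./..#. | V00=+1→#.#./#.#.*; V01=+1→.##./.##.; V03=-1→..##/..##
pass> ply 2: #.#./#.#. is terminal -1 (H); from ..#./..#. depth 6
for H: play +1, pass -1

zugzwang(..#./..#., H) = False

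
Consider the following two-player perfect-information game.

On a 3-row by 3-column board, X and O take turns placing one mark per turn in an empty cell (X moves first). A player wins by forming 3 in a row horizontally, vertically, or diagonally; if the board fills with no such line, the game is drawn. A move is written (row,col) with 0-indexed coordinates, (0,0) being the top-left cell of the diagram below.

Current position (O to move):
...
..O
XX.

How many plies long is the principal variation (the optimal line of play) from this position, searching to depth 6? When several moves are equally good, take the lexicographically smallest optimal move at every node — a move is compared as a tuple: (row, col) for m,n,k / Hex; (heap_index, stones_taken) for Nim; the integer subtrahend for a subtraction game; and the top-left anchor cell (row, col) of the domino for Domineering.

PV length from [.../..O/XX.]: 3 plies

[.../..O/XX.] O move#1: (0,0):-1/O../..O/XX., (0,1):-1/.O./..O/XX., (0,2):-1/..O/..O/XX., (1,0):-1/.../O.O/XX., (1,1):-1/.../.OO/XX., (2,2):+1/.../..O/XXO*
[.../..O/XXO] X move#2: (0,0):-1/X../..O/XXO*, (0,1):-1/.X./..O/XXO, (0,2):-1/..X/..O/XXO, (1,0):-1/.../X.O/XXO, (1,1):-1/.../.XO/XXO
[X../..O/XXO] O move#3: (0,1):-1/XO./..O/XXO, (0,2):+1/X.O/..O/XXO*, (1,0):+1/X../O.O/XXO, (1,1):-1/X../.OO/XXO
[X.O/..O/XXO] end (terminal -1, X#4); searched .../..O/XX. to 6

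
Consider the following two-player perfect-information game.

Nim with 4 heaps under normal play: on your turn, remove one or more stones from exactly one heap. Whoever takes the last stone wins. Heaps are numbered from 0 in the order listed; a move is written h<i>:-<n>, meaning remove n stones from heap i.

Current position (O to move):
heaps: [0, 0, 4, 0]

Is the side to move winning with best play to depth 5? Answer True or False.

O winning at [(0,0,4,0)]: True

p1 O@[(0,0,4,0)]: h2:-1[(0,0,3,0)]-1 h2:-2[(0,0,2,0)]-1 h2:-3[(0,0,1,0)]-1 h2:-4[(0,0,0,0)]+1*
p2 X@[(0,0,0,0)] terminal -1; root [(0,0,4,0)] d5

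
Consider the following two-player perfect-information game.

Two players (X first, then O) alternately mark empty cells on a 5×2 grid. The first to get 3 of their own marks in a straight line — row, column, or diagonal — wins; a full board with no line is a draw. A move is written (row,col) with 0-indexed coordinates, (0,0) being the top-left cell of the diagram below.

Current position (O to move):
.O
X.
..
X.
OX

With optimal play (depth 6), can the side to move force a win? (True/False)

p1 O@[.O/X./../X./OX]: (0,0)[OO/X./../X./OX]-1 (1,1)[.O/XO/../X./OX]-1 (2,0)[.O/X./O./X./OX]+0* (2,1)[.O/X./.O/X./OX]-1 (3,1)[.O/X./../XO/OX]-1
p2 X@[.O/X./O./X./OX]: (0,0)[XO/X./O./X./OX]+0* (1,1)[.O/XX/O./X./OX]+0 (2,1)[.O/X./OX/X./OX]+0 (3,1)[.O/X./O./XX/OX]+0
p3 O@[XO/X./O./X./OX]: (1,1)[XO/XO/O./X./OX]+0* (2,1)[XO/X./OO/X./OX]+0 (3,1)[XO/X./O./XO/OX]+0
p4 X@[XO/XO/O./X./OX]: (2,1)[XO/XO/OX/X./OX]+0* (3,1)[XO/XO/O./XX/OX]-1
p5 O@[XO/XO/OX/X./OX]: (3,1)[XO/XO/OX/XO/OX]+0*
p6 X@[XO/XO/OX/XO/OX] terminal +0; root [.O/X./../X./OX] d6

O winning at [.O/X./../X./OX]: False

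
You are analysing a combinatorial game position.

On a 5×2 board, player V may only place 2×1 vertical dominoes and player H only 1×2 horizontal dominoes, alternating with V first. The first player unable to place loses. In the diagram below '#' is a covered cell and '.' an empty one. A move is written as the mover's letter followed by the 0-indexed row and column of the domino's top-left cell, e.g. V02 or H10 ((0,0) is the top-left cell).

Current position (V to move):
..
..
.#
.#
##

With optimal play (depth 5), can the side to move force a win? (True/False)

V winning at [../../.#/.#/##]: True

ply 1, V at ../../.#/.#/## | V00=+1→#./#./.#/.#/##*; V01=+1→.#/.#/.#/.#/##; V10=-1→../#./##/.#/##; V20=-1→../../##/##/##
ply 2: #./#./.#/.#/## is terminal -1 (H); from ../../.#/.#/## depth 5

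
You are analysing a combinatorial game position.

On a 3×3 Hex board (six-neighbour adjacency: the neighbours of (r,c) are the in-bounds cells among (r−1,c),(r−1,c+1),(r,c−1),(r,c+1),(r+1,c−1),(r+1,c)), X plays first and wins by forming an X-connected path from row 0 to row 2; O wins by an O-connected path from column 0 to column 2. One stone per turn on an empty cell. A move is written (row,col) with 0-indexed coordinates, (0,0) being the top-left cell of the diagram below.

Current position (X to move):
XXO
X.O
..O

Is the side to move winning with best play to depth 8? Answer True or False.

ply 1, X at XXO/X.O/..O | (1,1)=+1→XXO/XXO/..O*; (2,0)=+1→XXO/X.O/X.O; (2,1)=+1→XXO/X.O/.XO
ply 2, O at XXO/XXO/..O | (2,0)=-1→XXO/XXO/O.O*; (2,1)=-1→XXO/XXO/.OO
ply 3, X at XXO/XXO/O.O | (2,1)=+1→XXO/XXO/OXO*
ply 4: XXO/XXO/OXO is terminal -1 (O); from XXO/X.O/..O depth 8

X winning at [XXO/X.O/..O]: True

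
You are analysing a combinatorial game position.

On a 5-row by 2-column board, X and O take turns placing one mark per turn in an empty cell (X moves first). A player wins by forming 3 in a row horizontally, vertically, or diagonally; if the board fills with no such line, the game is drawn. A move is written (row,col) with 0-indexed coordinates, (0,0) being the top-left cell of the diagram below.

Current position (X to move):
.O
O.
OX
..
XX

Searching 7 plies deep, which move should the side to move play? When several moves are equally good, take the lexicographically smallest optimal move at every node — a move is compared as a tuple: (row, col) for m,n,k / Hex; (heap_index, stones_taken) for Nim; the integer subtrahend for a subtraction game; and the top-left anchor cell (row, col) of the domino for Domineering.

[.O/O./OX/../XX] X move#1: (0,0):-1/XO/O./OX/../XX, (1,1):-1/.O/OX/OX/../XX, (3,0):-1/.O/O./OX/X./XX, (3,1):+1/.O/O./OX/.X/XX*
[.O/O./OX/.X/XX] end (terminal -1, O#2); searched .O/O./OX/../XX to 7

X's best at [.O/O./OX/../XX]: (3,1)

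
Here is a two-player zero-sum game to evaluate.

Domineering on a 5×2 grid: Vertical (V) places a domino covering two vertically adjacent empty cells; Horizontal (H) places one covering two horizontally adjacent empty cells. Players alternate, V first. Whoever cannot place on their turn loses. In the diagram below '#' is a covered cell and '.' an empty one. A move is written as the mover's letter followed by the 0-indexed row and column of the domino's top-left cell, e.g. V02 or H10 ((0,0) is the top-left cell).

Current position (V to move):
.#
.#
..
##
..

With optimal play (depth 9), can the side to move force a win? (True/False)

ply 1, V at .#/.#/../##/.. | V00=-1→##/##/../##/..*; V10=-1→.#/##/#./##/..
ply 2, H at ##/##/../##/.. | H20=+1→##/##/##/##/..*; H40=+1→##/##/../##/##
ply 3: ##/##/##/##/.. is terminal -1 (V); from .#/.#/../##/.. depth 9

V winning at [.#/.#/../##/..]: False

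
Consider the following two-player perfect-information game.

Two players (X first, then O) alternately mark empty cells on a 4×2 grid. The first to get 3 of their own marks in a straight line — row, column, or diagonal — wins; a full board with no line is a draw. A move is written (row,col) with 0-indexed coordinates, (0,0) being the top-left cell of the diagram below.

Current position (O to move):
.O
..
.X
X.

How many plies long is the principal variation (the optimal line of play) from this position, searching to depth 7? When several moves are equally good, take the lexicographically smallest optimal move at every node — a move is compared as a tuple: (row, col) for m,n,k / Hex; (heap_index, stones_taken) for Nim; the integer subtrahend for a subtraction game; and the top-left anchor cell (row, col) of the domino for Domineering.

[.O/../.X/X.] O move#1: (0,0):+0/OO/../.X/X.*, (1,0):+0/.O/O./.X/X., (1,1):+0/.O/.O/.X/X., (2,0):+0/.O/../OX/X., (3,1):+0/.O/../.X/XO
[OO/../.X/X.] X move#2: (1,0):+0/OO/X./.X/X.*, (1,1):+0/OO/.X/.X/X., (2,0):+0/OO/../XX/X., (3,1):+0/OO/../.X/XX
[OO/X./.X/X.] O move#3: (1,1):-1/OO/XO/.X/X., (2,0):+0/OO/X./OX/X.*, (3,1):-1/OO/X./.X/XO
[OO/X./OX/X.] X move#4: (1,1):+0/OO/XX/OX/X.*, (3,1):+0/OO/X./OX/XX
[OO/XX/OX/X.] O move#5: (3,1):+0/OO/XX/OX/XO*
[OO/XX/OX/XO] end (terminal +0, X#6); searched .O/../.X/X. to 7

PV length from [.O/../.X/X.]: 5 plies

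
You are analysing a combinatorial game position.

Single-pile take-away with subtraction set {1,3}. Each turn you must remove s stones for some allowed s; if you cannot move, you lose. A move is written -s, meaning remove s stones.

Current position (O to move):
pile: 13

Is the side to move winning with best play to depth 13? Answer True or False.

O winning at [13]: True

[13] O move#1: -1:+1/12*, -3:+1/10
[12] X move#2: -1:-1/11*, -3:-1/9
[11] O move#3: -1:+1/10*, -3:+1/8
[10] X move#4: -1:-1/9*, -3:-1/7
[9] O move#5: -1:+1/8*, -3:+1/6
[8] X move#6: -1:-1/7*, -3:-1/5
[7] O move#7: -1:+1/6*, -3:+1/4
[6] X move#8: -1:-1/5*, -3:-1/3
[5] O move#9: -1:+1/4*, -3:+1/2
[4] X move#10: -1:-1/3*, -3:-1/1
[3] O move#11: -1:+1/2*, -3:+1/0
[2] X move#12: -1:-1/1*
[1] O move#13: -1:+1/0*
[0] end (terminal -1, X#14); searched 13 to 13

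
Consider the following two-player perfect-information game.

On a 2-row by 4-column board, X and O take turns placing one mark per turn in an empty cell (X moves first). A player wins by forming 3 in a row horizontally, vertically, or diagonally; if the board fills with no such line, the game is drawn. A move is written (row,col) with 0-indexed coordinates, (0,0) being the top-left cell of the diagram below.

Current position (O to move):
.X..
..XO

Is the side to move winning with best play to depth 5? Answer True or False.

O winning at [.X../..XO]: False

[.X../..XO] O move#1: (0,0):+0/OX../..XO*, (0,2):+0/.XO./..XO, (0,3):+0/.X.O/..XO, (1,0):-1/.X../O.XO, (1,1):-1/.X../.OXO
[OX../..XO] X move#2: (0,2):+0/OXX./..XO*, (0,3):+0/OX.X/..XO, (1,0):+0/OX../X.XO, (1,1):+0/OX../.XXO
[OXX./..XO] O move#3: (0,3):+0/OXXO/..XO*, (1,0):-1/OXX./O.XO, (1,1):-1/OXX./.OXO
[OXXO/..XO] X move#4: (1,0):+0/OXXO/X.XO*, (1,1):+0/OXXO/.XXO
[OXXO/X.XO] O move#5: (1,1):+0/OXXO/XOXO*
[OXXO/XOXO] end (terminal +0, X#6); searched .X../..XO to 5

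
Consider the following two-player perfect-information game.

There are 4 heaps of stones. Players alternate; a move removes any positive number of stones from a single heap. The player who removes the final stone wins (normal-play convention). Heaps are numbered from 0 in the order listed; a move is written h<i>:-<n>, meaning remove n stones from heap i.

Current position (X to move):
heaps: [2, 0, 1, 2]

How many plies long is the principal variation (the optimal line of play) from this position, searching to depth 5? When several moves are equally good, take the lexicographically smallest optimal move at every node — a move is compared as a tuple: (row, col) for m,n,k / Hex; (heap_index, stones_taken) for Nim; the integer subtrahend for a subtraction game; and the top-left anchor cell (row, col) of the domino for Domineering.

[(2,0,1,2)] X move#1: h0:-1:-1/(1,0,1,2), h0:-2:-1/(0,0,1,2), h2:-1:+1/(2,0,0,2)*, h3:-1:-1/(2,0,1,1), h3:-2:-1/(2,0,1,0)
[(2,0,0,2)] O move#2: h0:-1:-1/(1,0,0,2)*, h0:-2:-1/(0,0,0,2), h3:-1:-1/(2,0,0,1), h3:-2:-1/(2,0,0,0)
[(1,0,0,2)] X move#3: h0:-1:-1/(0,0,0,2), h3:-1:+1/(1,0,0,1)*, h3:-2:-1/(1,0,0,0)
[(1,0,0,1)] O move#4: h0:-1:-1/(0,0,0,1)*, h3:-1:-1/(1,0,0,0)
[(0,0,0,1)] X move#5: h3:-1:+1/(0,0,0,0)*
[(0,0,0,0)] end (terminal -1, O#6); searched (2,0,1,2) to 5

PV length from [(2,0,1,2)]: 5 plies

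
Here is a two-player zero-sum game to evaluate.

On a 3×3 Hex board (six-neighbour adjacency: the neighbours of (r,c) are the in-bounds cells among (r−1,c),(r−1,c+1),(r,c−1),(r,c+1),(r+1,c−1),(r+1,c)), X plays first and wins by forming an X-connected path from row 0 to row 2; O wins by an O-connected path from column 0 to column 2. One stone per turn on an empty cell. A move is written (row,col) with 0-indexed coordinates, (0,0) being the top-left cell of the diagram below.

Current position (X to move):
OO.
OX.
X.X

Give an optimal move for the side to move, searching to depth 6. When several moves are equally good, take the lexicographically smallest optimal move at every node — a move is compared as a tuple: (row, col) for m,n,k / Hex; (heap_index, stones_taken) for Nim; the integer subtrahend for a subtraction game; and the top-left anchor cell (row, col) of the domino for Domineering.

p1 X@[OO./OX./X.X]: (0,2)[OOX/OX./X.X]+1* (1,2)[OO./OXX/X.X]-1 (2,1)[OO./OX./XXX]-1
p2 O@[OOX/OX./X.X] terminal -1; root [OO./OX./X.X] d6

X's best at [OO./OX./X.X]: (0,2)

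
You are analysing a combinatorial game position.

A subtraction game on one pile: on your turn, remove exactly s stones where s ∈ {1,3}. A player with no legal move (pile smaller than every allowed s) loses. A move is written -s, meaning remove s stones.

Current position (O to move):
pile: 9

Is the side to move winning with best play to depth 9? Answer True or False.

O winning at [9]: True

ply 1, O at 9 | -1=+1→8*; -3=+1→6
ply 2, X at 8 | -1=-1→7*; -3=-1→5
ply 3, O at 7 | -1=+1→6*; -3=+1→4
ply 4, X at 6 | -1=-1→5*; -3=-1→3
ply 5, O at 5 | -1=+1→4*; -3=+1→2
ply 6, X at 4 | -1=-1→3*; -3=-1→1
ply 7, O at 3 | -1=+1→2*; -3=+1→0
ply 8, X at 2 | -1=-1→1*
ply 9, O at 1 | -1=+1→0*
ply 10: 0 is terminal -1 (X); from 9 depth 9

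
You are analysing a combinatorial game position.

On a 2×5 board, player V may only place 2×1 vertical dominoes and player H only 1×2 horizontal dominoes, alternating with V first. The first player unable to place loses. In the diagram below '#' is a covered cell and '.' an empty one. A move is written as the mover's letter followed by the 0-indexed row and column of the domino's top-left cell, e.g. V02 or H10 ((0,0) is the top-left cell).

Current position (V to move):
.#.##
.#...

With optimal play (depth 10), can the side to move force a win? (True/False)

[.#.##/.#...] V move#1: V00:-1/##.##/##..., V02:+1/.####/.##..*
[.####/.##..] H move#2: H13:-1/.####/.####*
[.####/.####] V move#3: V00:+1/#####/#####*
[#####/#####] end (terminal -1, H#4); searched .#.##/.#... to 10

V winning at [.#.##/.#...]: True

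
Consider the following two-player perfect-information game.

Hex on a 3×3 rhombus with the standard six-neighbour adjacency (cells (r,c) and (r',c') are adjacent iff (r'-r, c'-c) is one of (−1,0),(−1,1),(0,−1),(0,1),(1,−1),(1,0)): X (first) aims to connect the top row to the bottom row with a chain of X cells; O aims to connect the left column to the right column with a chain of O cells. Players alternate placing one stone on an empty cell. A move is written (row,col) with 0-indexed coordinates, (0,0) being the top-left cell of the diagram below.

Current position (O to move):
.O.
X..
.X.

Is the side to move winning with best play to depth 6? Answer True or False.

ply 1, O at .O./X../.X. | (0,0)=-1→OO./X../.X.; (0,2)=-1→.OO/X../.X.; (1,1)=+1→.O./XO./.X.*; (1,2)=-1→.O./X.O/.X.; (2,0)=-1→.O./X../OX.; (2,2)=-1→.O./X../.XO
ply 2, X at .O./XO./.X. | (0,0)=-1→XO./XO./.X.*; (0,2)=-1→.OX/XO./.X.; (1,2)=-1→.O./XOX/.X.; (2,0)=-1→.O./XO./XX.; (2,2)=-1→.O./XO./.XX
ply 3, O at XO./XO./.X. | (0,2)=-1→XOO/XO./.X.; (1,2)=-1→XO./XOO/.X.; (2,0)=+1→XO./XO./OX.*; (2,2)=-1→XO./XO./.XO
ply 4, X at XO./XO./OX. | (0,2)=-1→XOX/XO./OX.*; (1,2)=-1→XO./XOX/OX.; (2,2)=-1→XO./XO./OXX
ply 5, O at XOX/XO./OX. | (1,2)=+1→XOX/XOO/OX.*; (2,2)=-1→XOX/XO./OXO
ply 6: XOX/XOO/OX. is terminal -1 (X); from .O./X../.X. depth 6

O winning at [.O./X../.X.]: True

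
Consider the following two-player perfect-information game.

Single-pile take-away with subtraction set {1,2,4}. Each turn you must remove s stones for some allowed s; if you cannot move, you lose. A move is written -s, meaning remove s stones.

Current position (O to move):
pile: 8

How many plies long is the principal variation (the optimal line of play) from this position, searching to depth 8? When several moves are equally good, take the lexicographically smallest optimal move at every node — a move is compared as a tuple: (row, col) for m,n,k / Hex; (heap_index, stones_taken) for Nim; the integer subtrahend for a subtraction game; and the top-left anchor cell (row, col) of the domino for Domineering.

ply 1, O at 8 | -1=-1→7; -2=+1→6*; -4=-1→4
ply 2, X at 6 | -1=-1→5*; -2=-1→4; -4=-1→2
ply 3, O at 5 | -1=-1→4; -2=+1→3*; -4=-1→1
ply 4, X at 3 | -1=-1→2*; -2=-1→1
ply 5, O at 2 | -1=-1→1; -2=+1→0*
ply 6: 0 is terminal -1 (X); from 8 depth 8

PV length from [8]: 5 plies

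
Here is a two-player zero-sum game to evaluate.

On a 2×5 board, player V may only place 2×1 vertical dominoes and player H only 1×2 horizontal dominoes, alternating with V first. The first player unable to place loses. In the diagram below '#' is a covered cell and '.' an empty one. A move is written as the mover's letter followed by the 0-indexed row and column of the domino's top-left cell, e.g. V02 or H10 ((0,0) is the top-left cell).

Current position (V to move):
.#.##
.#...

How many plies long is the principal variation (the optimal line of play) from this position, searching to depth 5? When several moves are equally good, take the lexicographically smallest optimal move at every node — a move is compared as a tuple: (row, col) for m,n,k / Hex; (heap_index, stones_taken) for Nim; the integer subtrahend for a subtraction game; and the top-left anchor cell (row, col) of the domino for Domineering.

PV length from [.#.##/.#...]: 3 plies

ply 1, V at .#.##/.#... | V00=-1→##.##/##...; V02=+1→.####/.##..*
ply 2, H at .####/.##.. | H13=-1→.####/.####*
ply 3, V at .####/.#### | V00=+1→#####/#####*
ply 4: #####/##### is terminal -1 (H); from .#.##/.#... depth 5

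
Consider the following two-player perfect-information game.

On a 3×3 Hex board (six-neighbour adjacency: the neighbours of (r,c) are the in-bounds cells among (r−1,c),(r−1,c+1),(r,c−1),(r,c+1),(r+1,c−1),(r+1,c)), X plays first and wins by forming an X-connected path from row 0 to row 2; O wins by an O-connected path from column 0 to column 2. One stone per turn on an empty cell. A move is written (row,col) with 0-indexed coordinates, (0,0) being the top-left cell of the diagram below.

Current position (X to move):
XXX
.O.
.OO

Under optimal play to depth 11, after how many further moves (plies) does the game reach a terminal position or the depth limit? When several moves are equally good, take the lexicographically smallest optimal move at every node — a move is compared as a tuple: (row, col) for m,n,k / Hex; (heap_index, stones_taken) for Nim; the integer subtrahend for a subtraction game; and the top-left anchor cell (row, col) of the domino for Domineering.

PV length from [XXX/.O./.OO]: 2 plies

ply 1, X at XXX/.O./.OO | (1,0)=-1→XXX/XO./.OO*; (1,2)=-1→XXX/.OX/.OO; (2,0)=-1→XXX/.O./XOO
ply 2, O at XXX/XO./.OO | (1,2)=-1→XXX/XOO/.OO; (2,0)=+1→XXX/XO./OOO*
ply 3: XXX/XO./OOO is terminal -1 (X); from XXX/.O./.OO depth 11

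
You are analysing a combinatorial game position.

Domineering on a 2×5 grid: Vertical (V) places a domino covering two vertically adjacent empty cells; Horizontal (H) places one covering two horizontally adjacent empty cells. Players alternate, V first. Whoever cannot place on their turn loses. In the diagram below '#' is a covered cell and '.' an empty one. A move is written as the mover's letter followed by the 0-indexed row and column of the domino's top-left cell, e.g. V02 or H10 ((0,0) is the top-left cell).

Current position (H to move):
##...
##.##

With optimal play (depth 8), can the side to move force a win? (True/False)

p1 H@[##.../##.##]: H02[####./##.##]+1* H03[##.##/##.##]-1
p2 V@[####./##.##] terminal -1; root [##.../##.##] d8

H winning at [##.../##.##]: True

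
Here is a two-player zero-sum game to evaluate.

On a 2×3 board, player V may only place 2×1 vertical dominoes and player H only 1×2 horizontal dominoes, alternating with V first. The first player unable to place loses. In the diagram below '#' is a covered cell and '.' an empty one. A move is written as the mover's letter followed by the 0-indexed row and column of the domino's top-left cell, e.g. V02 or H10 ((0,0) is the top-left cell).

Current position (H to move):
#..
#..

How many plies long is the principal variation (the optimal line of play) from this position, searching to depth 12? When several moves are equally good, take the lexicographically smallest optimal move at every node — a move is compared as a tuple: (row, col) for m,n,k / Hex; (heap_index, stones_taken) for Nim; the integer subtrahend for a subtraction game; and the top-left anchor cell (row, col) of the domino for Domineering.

ply 1, H at #../#.. | H01=+1→###/#..*; H11=+1→#../###
ply 2: ###/#.. is terminal -1 (V); from #../#.. depth 12

PV length from [#../#..]: 1 ply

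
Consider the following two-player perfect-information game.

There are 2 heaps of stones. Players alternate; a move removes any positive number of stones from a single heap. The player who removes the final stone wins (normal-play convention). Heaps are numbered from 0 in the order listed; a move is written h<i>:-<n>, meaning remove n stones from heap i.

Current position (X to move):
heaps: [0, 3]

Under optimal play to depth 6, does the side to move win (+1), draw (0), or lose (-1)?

value((0,3), X) = +1

p1 X@[(0,3)]: h1:-1[(0,2)]-1 h1:-2[(0,1)]-1 h1:-3[(0,0)]+1*
p2 O@[(0,0)] terminal -1; root [(0,3)] d6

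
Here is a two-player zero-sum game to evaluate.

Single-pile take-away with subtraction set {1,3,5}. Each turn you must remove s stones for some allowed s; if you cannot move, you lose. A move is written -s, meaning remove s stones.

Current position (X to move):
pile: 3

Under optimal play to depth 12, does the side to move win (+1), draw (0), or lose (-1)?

value(3, X) = +1

ply 1, X at 3 | -1=+1→2*; -3=+1→0
ply 2, O at 2 | -1=-1→1*
ply 3, X at 1 | -1=+1→0*
ply 4: 0 is terminal -1 (O); from 3 depth 12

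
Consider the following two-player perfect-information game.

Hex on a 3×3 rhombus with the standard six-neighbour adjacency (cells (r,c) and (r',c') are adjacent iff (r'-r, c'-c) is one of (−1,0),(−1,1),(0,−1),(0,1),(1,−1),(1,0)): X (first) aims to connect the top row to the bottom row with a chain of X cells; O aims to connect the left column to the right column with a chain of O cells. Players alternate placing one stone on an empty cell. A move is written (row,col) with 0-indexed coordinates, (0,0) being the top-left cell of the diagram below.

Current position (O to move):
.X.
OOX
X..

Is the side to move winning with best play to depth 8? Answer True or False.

O winning at [.X./OOX/X..]: True

p1 O@[.X./OOX/X..]: (0,0)[OX./OOX/X..]-1 (0,2)[.XO/OOX/X..]+1* (2,1)[.X./OOX/XO.]+1 (2,2)[.X./OOX/X.O]+1
p2 X@[.XO/OOX/X..] terminal -1; root [.X./OOX/X..] d8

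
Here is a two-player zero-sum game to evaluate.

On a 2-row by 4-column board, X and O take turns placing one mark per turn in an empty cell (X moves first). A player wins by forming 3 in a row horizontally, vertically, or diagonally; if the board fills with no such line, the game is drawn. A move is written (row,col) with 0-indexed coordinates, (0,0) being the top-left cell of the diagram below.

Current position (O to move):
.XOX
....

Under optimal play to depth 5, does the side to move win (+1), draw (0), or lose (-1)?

value(.XOX/...., O) = 0

ply 1, O at .XOX/.... | (0,0)=+0→OXOX/....*; (1,0)=+0→.XOX/O...; (1,1)=+0→.XOX/.O..; (1,2)=+0→.XOX/..O.; (1,3)=+0→.XOX/...O
ply 2, X at OXOX/.... | (1,0)=+0→OXOX/X...*; (1,1)=+0→OXOX/.X..; (1,2)=+0→OXOX/..X.; (1,3)=+0→OXOX/...X
ply 3, O at OXOX/X... | (1,1)=+0→OXOX/XO..*; (1,2)=+0→OXOX/X.O.; (1,3)=+0→OXOX/X..O
ply 4, X at OXOX/XO.. | (1,2)=+0→OXOX/XOX.*; (1,3)=+0→OXOX/XO.X
ply 5, O at OXOX/XOX. | (1,3)=+0→OXOX/XOXO*
ply 6: OXOX/XOXO is terminal +0 (X); from .XOX/.... depth 5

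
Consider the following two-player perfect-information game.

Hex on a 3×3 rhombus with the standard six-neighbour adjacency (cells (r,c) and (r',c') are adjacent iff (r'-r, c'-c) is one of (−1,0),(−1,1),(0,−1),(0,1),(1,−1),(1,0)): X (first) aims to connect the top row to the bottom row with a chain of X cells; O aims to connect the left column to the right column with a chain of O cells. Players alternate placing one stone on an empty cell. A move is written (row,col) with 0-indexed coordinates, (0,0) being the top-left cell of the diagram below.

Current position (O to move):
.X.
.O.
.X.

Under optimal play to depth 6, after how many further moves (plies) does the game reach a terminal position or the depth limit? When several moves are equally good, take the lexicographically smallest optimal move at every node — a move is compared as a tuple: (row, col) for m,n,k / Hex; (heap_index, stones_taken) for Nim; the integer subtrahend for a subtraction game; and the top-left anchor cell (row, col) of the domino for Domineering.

ply 1, O at .X./.O./.X. | (0,0)=+1→OX./.O./.X.*; (0,2)=+1→.XO/.O./.X.; (1,0)=+1→.X./OO./.X.; (1,2)=+1→.X./.OO/.X.; (2,0)=+1→.X./.O./OX.; (2,2)=+1→.X./.O./.XO
ply 2, X at OX./.O./.X. | (0,2)=-1→OXX/.O./.X.*; (1,0)=-1→OX./XO./.X.; (1,2)=-1→OX./.OX/.X.; (2,0)=-1→OX./.O./XX.; (2,2)=-1→OX./.O./.XX
ply 3, O at OXX/.O./.X. | (1,0)=-1→OXX/OO./.X.; (1,2)=+1→OXX/.OO/.X.*; (2,0)=-1→OXX/.O./OX.; (2,2)=-1→OXX/.O./.XO
ply 4, X at OXX/.OO/.X. | (1,0)=-1→OXX/XOO/.X.*; (2,0)=-1→OXX/.OO/XX.; (2,2)=-1→OXX/.OO/.XX
ply 5, O at OXX/XOO/.X. | (2,0)=+1→OXX/XOO/OX.*; (2,2)=-1→OXX/XOO/.XO
ply 6: OXX/XOO/OX. is terminal -1 (X); from .X./.O./.X. depth 6

PV length from [.X./.O./.X.]: 5 plies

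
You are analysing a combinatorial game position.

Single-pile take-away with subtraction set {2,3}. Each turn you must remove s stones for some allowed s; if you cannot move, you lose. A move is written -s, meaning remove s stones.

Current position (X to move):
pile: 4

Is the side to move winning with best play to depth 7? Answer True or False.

ply 1, X at 4 | -2=-1→2; -3=+1→1*
ply 2: 1 is terminal -1 (O); from 4 depth 7

X winning at [4]: True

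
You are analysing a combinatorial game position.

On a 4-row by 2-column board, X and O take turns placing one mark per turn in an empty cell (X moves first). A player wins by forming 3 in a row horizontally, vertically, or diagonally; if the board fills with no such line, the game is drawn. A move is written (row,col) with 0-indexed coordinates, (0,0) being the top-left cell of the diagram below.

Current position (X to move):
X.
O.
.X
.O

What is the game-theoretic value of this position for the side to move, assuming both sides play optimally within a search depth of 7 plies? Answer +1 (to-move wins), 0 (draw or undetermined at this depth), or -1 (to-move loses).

ply 1, X at X./O./.X/.O | (0,1)=+0→XX/O./.X/.O*; (1,1)=+0→X./OX/.X/.O; (2,0)=+0→X./O./XX/.O; (3,0)=+0→X./O./.X/XO
ply 2, O at XX/O./.X/.O | (1,1)=+0→XX/OO/.X/.O*; (2,0)=-1→XX/O./OX/.O; (3,0)=-1→XX/O./.X/OO
ply 3, X at XX/OO/.X/.O | (2,0)=+0→XX/OO/XX/.O*; (3,0)=+0→XX/OO/.X/XO
ply 4, O at XX/OO/XX/.O | (3,0)=+0→XX/OO/XX/OO*
ply 5: XX/OO/XX/OO is terminal +0 (X); from X./O./.X/.O depth 7

value(X./O./.X/.O, X) = 0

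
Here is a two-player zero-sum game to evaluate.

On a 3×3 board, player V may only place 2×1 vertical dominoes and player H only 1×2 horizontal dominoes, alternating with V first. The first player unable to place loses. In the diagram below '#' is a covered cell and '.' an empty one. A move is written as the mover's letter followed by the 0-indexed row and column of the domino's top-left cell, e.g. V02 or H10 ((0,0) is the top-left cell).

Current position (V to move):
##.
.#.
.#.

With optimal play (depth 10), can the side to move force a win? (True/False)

[##./.#./.#.] V move#1: V02:+1/###/.##/.#.*, V10:+1/##./##./##., V12:+1/##./.##/.##
[###/.##/.#.] end (terminal -1, H#2); searched ##./.#./.#. to 10

V winning at [##./.#./.#.]: True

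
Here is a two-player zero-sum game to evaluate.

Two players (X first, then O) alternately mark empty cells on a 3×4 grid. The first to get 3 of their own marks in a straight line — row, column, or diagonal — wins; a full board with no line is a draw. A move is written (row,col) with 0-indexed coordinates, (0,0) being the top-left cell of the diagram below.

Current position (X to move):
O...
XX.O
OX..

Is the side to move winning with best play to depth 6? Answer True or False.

ply 1, X at O.../XX.O/OX.. | (0,1)=+1→OX../XX.O/OX..*; (0,2)=+1→O.X./XX.O/OX..; (0,3)=+1→O..X/XX.O/OX..; (1,2)=+1→O.../XXXO/OX..; (2,2)=+1→O.../XX.O/OXX.; (2,3)=+1→O.../XX.O/OX.X
ply 2: OX../XX.O/OX.. is terminal -1 (O); from O.../XX.O/OX.. depth 6

X winning at [O.../XX.O/OX..]: True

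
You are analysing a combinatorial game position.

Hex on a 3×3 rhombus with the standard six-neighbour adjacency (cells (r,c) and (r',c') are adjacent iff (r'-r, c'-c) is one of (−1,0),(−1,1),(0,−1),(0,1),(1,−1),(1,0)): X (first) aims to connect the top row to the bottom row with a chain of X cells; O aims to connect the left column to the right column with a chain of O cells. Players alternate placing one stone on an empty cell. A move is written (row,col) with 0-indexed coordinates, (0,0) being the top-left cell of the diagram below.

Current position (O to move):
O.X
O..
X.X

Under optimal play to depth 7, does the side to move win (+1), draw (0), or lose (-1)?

value(O.X/O../X.X, O) = -1

ply 1, O at O.X/O../X.X | (0,1)=-1→OOX/O../X.X*; (1,1)=-1→O.X/OO./X.X; (1,2)=-1→O.X/O.O/X.X; (2,1)=-1→O.X/O../XOX
ply 2, X at OOX/O../X.X | (1,1)=+1→OOX/OX./X.X*; (1,2)=+1→OOX/O.X/X.X; (2,1)=+1→OOX/O../XXX
ply 3: OOX/OX./X.X is terminal -1 (O); from O.X/O../X.X depth 7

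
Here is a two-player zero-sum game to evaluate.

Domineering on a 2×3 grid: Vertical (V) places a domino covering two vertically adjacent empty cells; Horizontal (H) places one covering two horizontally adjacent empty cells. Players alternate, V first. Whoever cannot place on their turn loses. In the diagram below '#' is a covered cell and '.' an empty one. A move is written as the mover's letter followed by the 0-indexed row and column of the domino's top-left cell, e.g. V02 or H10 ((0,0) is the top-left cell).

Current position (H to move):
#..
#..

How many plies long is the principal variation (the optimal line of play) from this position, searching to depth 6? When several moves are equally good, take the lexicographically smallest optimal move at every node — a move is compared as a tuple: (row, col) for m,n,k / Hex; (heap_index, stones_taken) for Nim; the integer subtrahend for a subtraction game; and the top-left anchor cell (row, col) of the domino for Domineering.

PV length from [#../#..]: 1 ply

p1 H@[#../#..]: H01[###/#..]+1* H11[#../###]+1
p2 V@[###/#..] terminal -1; root [#../#..] d6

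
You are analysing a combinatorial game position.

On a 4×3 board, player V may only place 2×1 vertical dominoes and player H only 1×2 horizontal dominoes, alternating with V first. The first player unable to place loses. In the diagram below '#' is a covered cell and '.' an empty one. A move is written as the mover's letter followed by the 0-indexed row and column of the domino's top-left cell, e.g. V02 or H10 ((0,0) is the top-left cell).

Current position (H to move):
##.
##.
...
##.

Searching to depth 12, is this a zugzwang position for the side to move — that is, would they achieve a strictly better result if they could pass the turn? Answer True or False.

ply 1, H at ##./##./.../##. | H20=-1→##./##./##./##.*; H21=-1→##./##./.##/##.
ply 2, V at ##./##./##./##. | V02=+1→###/###/##./##.*; V12=+1→##./###/###/##.; V22=+1→##./##./###/###
ply 3: ###/###/##./##. is terminal -1 (H); from ##./##./.../##. depth 12
if H skipped the turn, V would face:
~ ply 1, V at ##./##./.../##. | V02=-1→###/###/.../##.; V12=-1→##./###/..#/##.; V22=+1→##./##./..#/###*
~ ply 2, H at ##./##./..#/### | H20=-1→##./##./###/###*
~ ply 3, V at ##./##./###/### | V02=+1→###/###/###/###*
~ ply 4: ###/###/###/### is terminal -1 (H); from ##./##./.../##. depth 12
compare (H): move=-1 vs pass=-1

zugzwang(##./##./.../##., H) = False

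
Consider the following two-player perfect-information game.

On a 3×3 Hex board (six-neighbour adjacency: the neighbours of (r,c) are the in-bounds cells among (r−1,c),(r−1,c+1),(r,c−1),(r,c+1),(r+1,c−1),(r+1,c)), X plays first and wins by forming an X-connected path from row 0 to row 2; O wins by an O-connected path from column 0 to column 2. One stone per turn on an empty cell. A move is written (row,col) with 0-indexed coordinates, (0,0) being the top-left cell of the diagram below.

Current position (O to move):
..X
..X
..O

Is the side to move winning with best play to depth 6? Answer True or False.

[..X/..X/..O] O move#1: (0,0):-1/O.X/..X/..O*, (0,1):-1/.OX/..X/..O, (1,0):-1/..X/O.X/..O, (1,1):-1/..X/.OX/..O, (2,0):-1/..X/..X/O.O, (2,1):-1/..X/..X/.OO
[O.X/..X/..O] X move#2: (0,1):+1/OXX/..X/..O*, (1,0):+1/O.X/X.X/..O, (1,1):+1/O.X/.XX/..O, (2,0):+1/O.X/..X/X.O, (2,1):+1/O.X/..X/.XO
[OXX/..X/..O] O move#3: (1,0):-1/OXX/O.X/..O*, (1,1):-1/OXX/.OX/..O, (2,0):-1/OXX/..X/O.O, (2,1):-1/OXX/..X/.OO
[OXX/O.X/..O] X move#4: (1,1):+1/OXX/OXX/..O*, (2,0):+1/OXX/O.X/X.O, (2,1):+1/OXX/O.X/.XO
[OXX/OXX/..O] O move#5: (2,0):-1/OXX/OXX/O.O*, (2,1):-1/OXX/OXX/.OO
[OXX/OXX/O.O] X move#6: (2,1):+1/OXX/OXX/OXO*
[OXX/OXX/OXO] end (terminal -1, O#7); searched ..X/..X/..O to 6

O winning at [..X/..X/..O]: False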